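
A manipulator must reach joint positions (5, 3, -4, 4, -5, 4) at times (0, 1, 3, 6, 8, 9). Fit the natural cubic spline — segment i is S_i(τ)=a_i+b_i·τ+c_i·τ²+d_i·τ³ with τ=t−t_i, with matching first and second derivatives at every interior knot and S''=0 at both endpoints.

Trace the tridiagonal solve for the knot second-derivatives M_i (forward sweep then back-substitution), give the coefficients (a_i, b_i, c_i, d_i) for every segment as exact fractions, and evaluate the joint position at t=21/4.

  seg 0: a=5 b=-11263/8436 c=0 d=-5609/8436
  seg 1: a=3 b=-14045/4218 c=-5609/2812 d=16109/16872
  seg 2: a=-4 b=314/2109 c=2625/703 d=-55/57
  seg 3: a=4 b=-7381/2109 c=-3480/703 d=37541/16872
  seg 4: a=-5 b=14341/4218 c=23621/2812 d=-23621/8436
S(21/4) = 191099/44992

Δ: Δ0=-2, Δ1=-7/2, Δ2=8/3, Δ3=-9/2, Δ4=9
row 1: diag=6, rhs=-9; c'=1/3, d'=-3/2
row 2: denom=10−2·1/3=28/3; d'=(37−2·-3/2)/(28/3)=30/7
row 3: denom=10−3·9/28=253/28; d'=(-43−3·30/7)/(253/28)=-68/11
row 4: denom=6−2·56/253=1406/253; d'=(81−2·-68/11)/(1406/253)=23621/1406
back: M4=23621/1406
back: M3=-68/11−56/253·23621/1406=-6960/703
back: M2=30/7−9/28·-6960/703=5250/703
back: M1=-3/2−1/3·5250/703=-5609/1406
M: M0=0, M1=-5609/1406, M2=5250/703, M3=-6960/703, M4=23621/1406, M5=0
seg 0: a=5, c=M0/2=0, d=(M1−M0)/(6·1)=-5609/8436, b=Δ0−h0·(2M0+M1)/6=-11263/8436
seg 1: a=3, c=M1/2=-5609/2812, d=(M2−M1)/(6·2)=16109/16872, b=Δ1−h1·(2M1+M2)/6=-14045/4218
seg 2: a=-4, c=M2/2=2625/703, d=(M3−M2)/(6·3)=-55/57, b=Δ2−h2·(2M2+M3)/6=314/2109
seg 3: a=4, c=M3/2=-3480/703, d=(M4−M3)/(6·2)=37541/16872, b=Δ3−h3·(2M3+M4)/6=-7381/2109
seg 4: a=-5, c=M4/2=23621/2812, d=(M5−M4)/(6·1)=-23621/8436, b=Δ4−h4·(2M4+M5)/6=14341/4218
t_q=21/4 → seg 2, τ=9/4; S=-4+314/2109·τ+2625/703·τ²+-55/57·τ³=191099/44992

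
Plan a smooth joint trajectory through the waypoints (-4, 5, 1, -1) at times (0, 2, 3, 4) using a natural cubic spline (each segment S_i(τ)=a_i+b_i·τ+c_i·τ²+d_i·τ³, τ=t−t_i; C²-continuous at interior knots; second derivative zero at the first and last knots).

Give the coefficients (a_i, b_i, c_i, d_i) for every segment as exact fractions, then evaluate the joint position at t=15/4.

Δ: Δ0=9/2, Δ1=-4, Δ2=-2
row 1: diag=6, rhs=-51; c'=1/6, d'=-17/2
row 2: denom=4−1·1/6=23/6; d'=(12−1·-17/2)/(23/6)=123/23
back: M2=123/23
back: M1=-17/2−1/6·123/23=-216/23
M: M0=0, M1=-216/23, M2=123/23, M3=0
seg 0: a=-4, c=M0/2=0, d=(M1−M0)/(6·2)=-18/23, b=Δ0−h0·(2M0+M1)/6=351/46
seg 1: a=5, c=M1/2=-108/23, d=(M2−M1)/(6·1)=113/46, b=Δ1−h1·(2M1+M2)/6=-81/46
seg 2: a=1, c=M2/2=123/46, d=(M3−M2)/(6·1)=-41/46, b=Δ2−h2·(2M2+M3)/6=-87/23
t_q=15/4 → seg 2, τ=3/4; S=1+-87/23·τ+123/46·τ²+-41/46·τ³=-2087/2944

  seg 0: a=-4 b=351/46 c=0 d=-18/23
  seg 1: a=5 b=-81/46 c=-108/23 d=113/46
  seg 2: a=1 b=-87/23 c=123/46 d=-41/46
S(15/4) = -2087/2944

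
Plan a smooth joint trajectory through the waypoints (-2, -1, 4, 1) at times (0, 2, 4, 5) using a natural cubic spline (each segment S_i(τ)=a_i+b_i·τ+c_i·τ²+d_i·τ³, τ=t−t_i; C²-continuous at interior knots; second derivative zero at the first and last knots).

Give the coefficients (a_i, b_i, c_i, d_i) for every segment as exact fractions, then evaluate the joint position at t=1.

Δ: Δ0=1/2, Δ1=5/2, Δ2=-3
row 1: diag=8, rhs=12; c'=1/4, d'=3/2
row 2: denom=6−2·1/4=11/2; d'=(-33−2·3/2)/(11/2)=-72/11
back: M2=-72/11
back: M1=3/2−1/4·-72/11=69/22
M: M0=0, M1=69/22, M2=-72/11, M3=0
seg 0: a=-2, c=M0/2=0, d=(M1−M0)/(6·2)=23/88, b=Δ0−h0·(2M0+M1)/6=-6/11
seg 1: a=-1, c=M1/2=69/44, d=(M2−M1)/(6·2)=-71/88, b=Δ1−h1·(2M1+M2)/6=57/22
seg 2: a=4, c=M2/2=-36/11, d=(M3−M2)/(6·1)=12/11, b=Δ2−h2·(2M2+M3)/6=-9/11
t_q=1 → seg 0, τ=1; S=-2+-6/11·τ+0·τ²+23/88·τ³=-201/88

  seg 0: a=-2 b=-6/11 c=0 d=23/88
  seg 1: a=-1 b=57/22 c=69/44 d=-71/88
  seg 2: a=4 b=-9/11 c=-36/11 d=12/11
S(1) = -201/88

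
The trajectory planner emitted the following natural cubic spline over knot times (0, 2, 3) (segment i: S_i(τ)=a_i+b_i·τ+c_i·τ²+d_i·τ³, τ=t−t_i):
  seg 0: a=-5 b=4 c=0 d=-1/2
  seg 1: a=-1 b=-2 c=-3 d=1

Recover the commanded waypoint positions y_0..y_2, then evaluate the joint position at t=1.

y_0 = S_0(0) = a_0 = -5
y_1 = S_1(0) = a_1 = -1
y_2 = S_1(1) = -5
t_q=1 is in segment 0 (τ=1); S_0(τ)=-3/2

y_0=-5 y_1=-1 y_2=-5
S(1) = -3/2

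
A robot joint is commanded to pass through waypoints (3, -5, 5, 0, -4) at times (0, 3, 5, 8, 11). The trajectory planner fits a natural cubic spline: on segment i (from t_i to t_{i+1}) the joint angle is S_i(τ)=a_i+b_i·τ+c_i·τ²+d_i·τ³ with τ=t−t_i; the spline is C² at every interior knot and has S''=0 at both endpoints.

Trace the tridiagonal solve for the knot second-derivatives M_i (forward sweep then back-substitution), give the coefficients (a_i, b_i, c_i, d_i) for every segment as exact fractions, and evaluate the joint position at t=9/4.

Δ: Δ0=-8/3, Δ1=5, Δ2=-5/3, Δ3=-4/3
row 1: diag=10, rhs=46; c'=1/5, d'=23/5
row 2: denom=10−2·1/5=48/5; d'=(-40−2·23/5)/(48/5)=-41/8
row 3: denom=12−3·5/16=177/16; d'=(2−3·-41/8)/(177/16)=278/177
back: M3=278/177
back: M2=-41/8−5/16·278/177=-994/177
back: M1=23/5−1/5·-994/177=1013/177
M: M0=0, M1=1013/177, M2=-994/177, M3=278/177, M4=0
seg 0: a=3, c=M0/2=0, d=(M1−M0)/(6·3)=1013/3186, b=Δ0−h0·(2M0+M1)/6=-1957/354
seg 1: a=-5, c=M1/2=1013/354, d=(M2−M1)/(6·2)=-223/236, b=Δ1−h1·(2M1+M2)/6=541/177
seg 2: a=5, c=M2/2=-497/177, d=(M3−M2)/(6·3)=212/531, b=Δ2−h2·(2M2+M3)/6=560/177
seg 3: a=0, c=M3/2=139/177, d=(M4−M3)/(6·3)=-139/1593, b=Δ3−h3·(2M3+M4)/6=-514/177
t_q=9/4 → seg 0, τ=9/4; S=3+-1957/354·τ+0·τ²+1013/3186·τ³=-43929/7552

  seg 0: a=3 b=-1957/354 c=0 d=1013/3186
  seg 1: a=-5 b=541/177 c=1013/354 d=-223/236
  seg 2: a=5 b=560/177 c=-497/177 d=212/531
  seg 3: a=0 b=-514/177 c=139/177 d=-139/1593
S(9/4) = -43929/7552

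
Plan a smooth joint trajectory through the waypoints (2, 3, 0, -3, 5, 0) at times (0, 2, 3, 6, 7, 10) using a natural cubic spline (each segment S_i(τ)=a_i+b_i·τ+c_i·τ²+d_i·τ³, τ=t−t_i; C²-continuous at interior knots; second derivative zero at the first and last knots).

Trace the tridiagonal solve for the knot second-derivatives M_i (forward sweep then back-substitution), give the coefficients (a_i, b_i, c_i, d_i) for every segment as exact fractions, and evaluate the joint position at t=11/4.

  seg 0: a=2 b=8101/5058 c=0 d=-1393/5058
  seg 1: a=3 b=-8615/5058 c=-1393/843 d=1799/5058
  seg 2: a=0 b=-9967/2529 c=-329/562 d=23759/45522
  seg 3: a=-3 b=33577/5058 c=10399/2529 d=-4637/1686
  seg 4: a=5 b=16720/2529 c=-20935/5058 d=20935/45522
S(11/4) = 101767/107904

Δ: Δ0=1/2, Δ1=-3, Δ2=-1, Δ3=8, Δ4=-5/3
row 1: diag=6, rhs=-21; c'=1/6, d'=-7/2
row 2: denom=8−1·1/6=47/6; d'=(12−1·-7/2)/(47/6)=93/47
row 3: denom=8−3·18/47=322/47; d'=(54−3·93/47)/(322/47)=2259/322
row 4: denom=8−1·47/322=2529/322; d'=(-58−1·2259/322)/(2529/322)=-20935/2529
back: M4=-20935/2529
back: M3=2259/322−47/322·-20935/2529=20798/2529
back: M2=93/47−18/47·20798/2529=-329/281
back: M1=-7/2−1/6·-329/281=-2786/843
M: M0=0, M1=-2786/843, M2=-329/281, M3=20798/2529, M4=-20935/2529, M5=0
seg 0: a=2, c=M0/2=0, d=(M1−M0)/(6·2)=-1393/5058, b=Δ0−h0·(2M0+M1)/6=8101/5058
seg 1: a=3, c=M1/2=-1393/843, d=(M2−M1)/(6·1)=1799/5058, b=Δ1−h1·(2M1+M2)/6=-8615/5058
seg 2: a=0, c=M2/2=-329/562, d=(M3−M2)/(6·3)=23759/45522, b=Δ2−h2·(2M2+M3)/6=-9967/2529
seg 3: a=-3, c=M3/2=10399/2529, d=(M4−M3)/(6·1)=-4637/1686, b=Δ3−h3·(2M3+M4)/6=33577/5058
seg 4: a=5, c=M4/2=-20935/5058, d=(M5−M4)/(6·3)=20935/45522, b=Δ4−h4·(2M4+M5)/6=16720/2529
t_q=11/4 → seg 1, τ=3/4; S=3+-8615/5058·τ+-1393/843·τ²+1799/5058·τ³=101767/107904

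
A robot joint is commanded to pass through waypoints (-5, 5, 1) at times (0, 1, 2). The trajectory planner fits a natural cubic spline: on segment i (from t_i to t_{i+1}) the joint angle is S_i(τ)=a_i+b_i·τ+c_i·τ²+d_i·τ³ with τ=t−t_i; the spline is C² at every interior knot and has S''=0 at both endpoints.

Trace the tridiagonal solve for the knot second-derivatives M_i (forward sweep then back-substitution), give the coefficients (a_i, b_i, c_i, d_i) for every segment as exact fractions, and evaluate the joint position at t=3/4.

Δ: Δ0=10, Δ1=-4
row 1: diag=4, rhs=-84; c'=1/4, d'=-21
back: M1=-21
M: M0=0, M1=-21, M2=0
seg 0: a=-5, c=M0/2=0, d=(M1−M0)/(6·1)=-7/2, b=Δ0−h0·(2M0+M1)/6=27/2
seg 1: a=5, c=M1/2=-21/2, d=(M2−M1)/(6·1)=7/2, b=Δ1−h1·(2M1+M2)/6=3
t_q=3/4 → seg 0, τ=3/4; S=-5+27/2·τ+0·τ²+-7/2·τ³=467/128

  seg 0: a=-5 b=27/2 c=0 d=-7/2
  seg 1: a=5 b=3 c=-21/2 d=7/2
S(3/4) = 467/128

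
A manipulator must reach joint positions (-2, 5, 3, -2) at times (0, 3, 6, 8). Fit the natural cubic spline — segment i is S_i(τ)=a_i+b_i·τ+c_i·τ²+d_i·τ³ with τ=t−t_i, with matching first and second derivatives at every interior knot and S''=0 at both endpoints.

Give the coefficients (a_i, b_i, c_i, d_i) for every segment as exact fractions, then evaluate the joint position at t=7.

  seg 0: a=-2 b=665/222 c=0 d=-49/666
  seg 1: a=5 b=112/111 c=-49/74 d=23/666
  seg 2: a=3 b=-451/222 c=-13/37 d=13/222
S(7) = 25/37

Δ: Δ0=7/3, Δ1=-2/3, Δ2=-5/2
row 1: diag=12, rhs=-18; c'=1/4, d'=-3/2
row 2: denom=10−3·1/4=37/4; d'=(-11−3·-3/2)/(37/4)=-26/37
back: M2=-26/37
back: M1=-3/2−1/4·-26/37=-49/37
M: M0=0, M1=-49/37, M2=-26/37, M3=0
seg 0: a=-2, c=M0/2=0, d=(M1−M0)/(6·3)=-49/666, b=Δ0−h0·(2M0+M1)/6=665/222
seg 1: a=5, c=M1/2=-49/74, d=(M2−M1)/(6·3)=23/666, b=Δ1−h1·(2M1+M2)/6=112/111
seg 2: a=3, c=M2/2=-13/37, d=(M3−M2)/(6·2)=13/222, b=Δ2−h2·(2M2+M3)/6=-451/222
t_q=7 → seg 2, τ=1; S=3+-451/222·τ+-13/37·τ²+13/222·τ³=25/37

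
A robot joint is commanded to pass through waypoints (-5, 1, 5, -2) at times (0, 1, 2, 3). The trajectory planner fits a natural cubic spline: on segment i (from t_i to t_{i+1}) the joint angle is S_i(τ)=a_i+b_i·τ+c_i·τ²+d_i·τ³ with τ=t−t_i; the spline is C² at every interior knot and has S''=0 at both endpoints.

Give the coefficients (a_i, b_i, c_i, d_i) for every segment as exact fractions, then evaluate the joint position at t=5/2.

  seg 0: a=-5 b=29/5 c=0 d=1/5
  seg 1: a=1 b=32/5 c=3/5 d=-3
  seg 2: a=5 b=-7/5 c=-42/5 d=14/5
S(5/2) = 51/20

Δ: Δ0=6, Δ1=4, Δ2=-7
row 1: diag=4, rhs=-12; c'=1/4, d'=-3
row 2: denom=4−1·1/4=15/4; d'=(-66−1·-3)/(15/4)=-84/5
back: M2=-84/5
back: M1=-3−1/4·-84/5=6/5
M: M0=0, M1=6/5, M2=-84/5, M3=0
seg 0: a=-5, c=M0/2=0, d=(M1−M0)/(6·1)=1/5, b=Δ0−h0·(2M0+M1)/6=29/5
seg 1: a=1, c=M1/2=3/5, d=(M2−M1)/(6·1)=-3, b=Δ1−h1·(2M1+M2)/6=32/5
seg 2: a=5, c=M2/2=-42/5, d=(M3−M2)/(6·1)=14/5, b=Δ2−h2·(2M2+M3)/6=-7/5
t_q=5/2 → seg 2, τ=1/2; S=5+-7/5·τ+-42/5·τ²+14/5·τ³=51/20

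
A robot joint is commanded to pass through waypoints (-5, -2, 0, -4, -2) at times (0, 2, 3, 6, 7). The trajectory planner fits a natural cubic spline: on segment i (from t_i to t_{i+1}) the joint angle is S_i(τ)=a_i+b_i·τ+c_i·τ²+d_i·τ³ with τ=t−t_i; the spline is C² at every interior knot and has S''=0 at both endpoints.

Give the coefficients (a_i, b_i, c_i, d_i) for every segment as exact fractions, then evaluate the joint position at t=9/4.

  seg 0: a=-5 b=76/69 c=0 d=55/552
  seg 1: a=-2 b=317/138 c=55/92 d=-247/276
  seg 2: a=0 b=223/276 c=-48/23 d=379/828
  seg 3: a=-4 b=89/138 c=187/92 d=-187/276
S(9/4) = -359/256

Δ: Δ0=3/2, Δ1=2, Δ2=-4/3, Δ3=2
row 1: diag=6, rhs=3; c'=1/6, d'=1/2
row 2: denom=8−1·1/6=47/6; d'=(-20−1·1/2)/(47/6)=-123/47
row 3: denom=8−3·18/47=322/47; d'=(20−3·-123/47)/(322/47)=187/46
back: M3=187/46
back: M2=-123/47−18/47·187/46=-96/23
back: M1=1/2−1/6·-96/23=55/46
M: M0=0, M1=55/46, M2=-96/23, M3=187/46, M4=0
seg 0: a=-5, c=M0/2=0, d=(M1−M0)/(6·2)=55/552, b=Δ0−h0·(2M0+M1)/6=76/69
seg 1: a=-2, c=M1/2=55/92, d=(M2−M1)/(6·1)=-247/276, b=Δ1−h1·(2M1+M2)/6=317/138
seg 2: a=0, c=M2/2=-48/23, d=(M3−M2)/(6·3)=379/828, b=Δ2−h2·(2M2+M3)/6=223/276
seg 3: a=-4, c=M3/2=187/92, d=(M4−M3)/(6·1)=-187/276, b=Δ3−h3·(2M3+M4)/6=89/138
t_q=9/4 → seg 1, τ=1/4; S=-2+317/138·τ+55/92·τ²+-247/276·τ³=-359/256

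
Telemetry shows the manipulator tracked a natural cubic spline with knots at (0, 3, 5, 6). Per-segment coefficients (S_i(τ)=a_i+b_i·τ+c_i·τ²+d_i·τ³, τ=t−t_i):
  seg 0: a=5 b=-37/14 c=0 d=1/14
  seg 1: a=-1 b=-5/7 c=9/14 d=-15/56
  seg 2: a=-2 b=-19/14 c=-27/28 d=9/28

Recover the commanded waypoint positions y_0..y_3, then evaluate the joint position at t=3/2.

y_0=5 y_1=-1 y_2=-2 y_3=-4
S(3/2) = 143/112

y_0 = S_0(0) = a_0 = 5
y_1 = S_1(0) = a_1 = -1
y_2 = S_2(0) = a_2 = -2
y_3 = S_2(1) = -4
t_q=3/2 is in segment 0 (τ=3/2); S_0(τ)=143/112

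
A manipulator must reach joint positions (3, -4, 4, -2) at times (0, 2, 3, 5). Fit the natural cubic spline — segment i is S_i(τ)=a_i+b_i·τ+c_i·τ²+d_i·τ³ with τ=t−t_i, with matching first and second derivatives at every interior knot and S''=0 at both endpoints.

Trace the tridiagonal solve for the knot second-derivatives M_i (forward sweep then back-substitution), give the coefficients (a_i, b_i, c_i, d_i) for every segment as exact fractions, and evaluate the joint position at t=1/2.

  seg 0: a=3 b=-113/14 c=0 d=8/7
  seg 1: a=-4 b=79/14 c=48/7 d=-9/2
  seg 2: a=4 b=41/7 c=-93/14 d=31/28
S(1/2) = -25/28

Δ: Δ0=-7/2, Δ1=8, Δ2=-3
row 1: diag=6, rhs=69; c'=1/6, d'=23/2
row 2: denom=6−1·1/6=35/6; d'=(-66−1·23/2)/(35/6)=-93/7
back: M2=-93/7
back: M1=23/2−1/6·-93/7=96/7
M: M0=0, M1=96/7, M2=-93/7, M3=0
seg 0: a=3, c=M0/2=0, d=(M1−M0)/(6·2)=8/7, b=Δ0−h0·(2M0+M1)/6=-113/14
seg 1: a=-4, c=M1/2=48/7, d=(M2−M1)/(6·1)=-9/2, b=Δ1−h1·(2M1+M2)/6=79/14
seg 2: a=4, c=M2/2=-93/14, d=(M3−M2)/(6·2)=31/28, b=Δ2−h2·(2M2+M3)/6=41/7
t_q=1/2 → seg 0, τ=1/2; S=3+-113/14·τ+0·τ²+8/7·τ³=-25/28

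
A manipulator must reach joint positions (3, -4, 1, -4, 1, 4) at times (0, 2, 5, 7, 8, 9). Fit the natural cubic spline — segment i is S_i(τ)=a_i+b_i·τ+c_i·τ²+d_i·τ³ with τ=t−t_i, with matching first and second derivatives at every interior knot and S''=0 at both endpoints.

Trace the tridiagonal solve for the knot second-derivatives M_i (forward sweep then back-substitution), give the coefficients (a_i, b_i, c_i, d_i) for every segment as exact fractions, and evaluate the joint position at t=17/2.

Δ: Δ0=-7/2, Δ1=5/3, Δ2=-5/2, Δ3=5, Δ4=3
row 1: diag=10, rhs=31; c'=3/10, d'=31/10
row 2: denom=10−3·3/10=91/10; d'=(-25−3·31/10)/(91/10)=-49/13
row 3: denom=6−2·20/91=506/91; d'=(45−2·-49/13)/(506/91)=4781/506
row 4: denom=4−1·91/506=1933/506; d'=(-12−1·4781/506)/(1933/506)=-10853/1933
back: M4=-10853/1933
back: M3=4781/506−91/506·-10853/1933=20216/1933
back: M2=-49/13−20/91·20216/1933=-11729/1933
back: M1=31/10−3/10·-11729/1933=9511/1933
M: M0=0, M1=9511/1933, M2=-11729/1933, M3=20216/1933, M4=-10853/1933, M5=0
seg 0: a=3, c=M0/2=0, d=(M1−M0)/(6·2)=9511/23196, b=Δ0−h0·(2M0+M1)/6=-59615/11598
seg 1: a=-4, c=M1/2=9511/3866, d=(M2−M1)/(6·3)=-1180/1933, b=Δ1−h1·(2M1+M2)/6=-2549/11598
seg 2: a=1, c=M2/2=-11729/3866, d=(M3−M2)/(6·2)=31945/23196, b=Δ2−h2·(2M2+M3)/6=-22511/11598
seg 3: a=-4, c=M3/2=10108/1933, d=(M4−M3)/(6·1)=-31069/11598, b=Δ3−h3·(2M3+M4)/6=28411/11598
seg 4: a=1, c=M4/2=-10853/3866, d=(M5−M4)/(6·1)=10853/11598, b=Δ4−h4·(2M4+M5)/6=28250/5799
t_q=17/2 → seg 4, τ=1/2; S=1+28250/5799·τ+-10853/3866·τ²+10853/11598·τ³=88173/30928

  seg 0: a=3 b=-59615/11598 c=0 d=9511/23196
  seg 1: a=-4 b=-2549/11598 c=9511/3866 d=-1180/1933
  seg 2: a=1 b=-22511/11598 c=-11729/3866 d=31945/23196
  seg 3: a=-4 b=28411/11598 c=10108/1933 d=-31069/11598
  seg 4: a=1 b=28250/5799 c=-10853/3866 d=10853/11598
S(17/2) = 88173/30928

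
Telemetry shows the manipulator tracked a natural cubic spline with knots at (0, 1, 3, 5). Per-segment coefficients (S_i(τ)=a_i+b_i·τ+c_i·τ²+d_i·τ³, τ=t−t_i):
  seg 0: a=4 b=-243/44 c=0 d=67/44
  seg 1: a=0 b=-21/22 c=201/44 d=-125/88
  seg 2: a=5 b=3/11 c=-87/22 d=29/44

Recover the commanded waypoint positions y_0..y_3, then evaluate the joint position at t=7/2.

y_0=4 y_1=0 y_2=5 y_3=-5
S(7/2) = 1489/352

y_0 = S_0(0) = a_0 = 4
y_1 = S_1(0) = a_1 = 0
y_2 = S_2(0) = a_2 = 5
y_3 = S_2(2) = -5
t_q=7/2 is in segment 2 (τ=1/2); S_2(τ)=1489/352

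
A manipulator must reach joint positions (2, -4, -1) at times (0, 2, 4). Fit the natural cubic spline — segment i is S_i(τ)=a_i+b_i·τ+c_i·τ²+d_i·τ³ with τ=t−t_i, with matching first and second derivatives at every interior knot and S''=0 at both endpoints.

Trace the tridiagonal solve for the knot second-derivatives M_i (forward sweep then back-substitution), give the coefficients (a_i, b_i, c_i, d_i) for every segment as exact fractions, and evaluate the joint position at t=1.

  seg 0: a=2 b=-33/8 c=0 d=9/32
  seg 1: a=-4 b=-3/4 c=27/16 d=-9/32
S(1) = -59/32

Δ: Δ0=-3, Δ1=3/2
row 1: diag=8, rhs=27; c'=1/4, d'=27/8
back: M1=27/8
M: M0=0, M1=27/8, M2=0
seg 0: a=2, c=M0/2=0, d=(M1−M0)/(6·2)=9/32, b=Δ0−h0·(2M0+M1)/6=-33/8
seg 1: a=-4, c=M1/2=27/16, d=(M2−M1)/(6·2)=-9/32, b=Δ1−h1·(2M1+M2)/6=-3/4
t_q=1 → seg 0, τ=1; S=2+-33/8·τ+0·τ²+9/32·τ³=-59/32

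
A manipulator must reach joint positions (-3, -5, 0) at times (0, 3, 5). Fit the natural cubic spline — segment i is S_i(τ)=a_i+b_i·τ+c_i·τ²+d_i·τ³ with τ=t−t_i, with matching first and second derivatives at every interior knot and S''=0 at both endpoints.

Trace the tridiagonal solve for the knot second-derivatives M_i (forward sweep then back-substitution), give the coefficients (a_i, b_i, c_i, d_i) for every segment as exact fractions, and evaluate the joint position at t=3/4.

  seg 0: a=-3 b=-97/60 c=0 d=19/180
  seg 1: a=-5 b=37/30 c=19/20 d=-19/120
S(3/4) = -1067/256

Δ: Δ0=-2/3, Δ1=5/2
row 1: diag=10, rhs=19; c'=1/5, d'=19/10
back: M1=19/10
M: M0=0, M1=19/10, M2=0
seg 0: a=-3, c=M0/2=0, d=(M1−M0)/(6·3)=19/180, b=Δ0−h0·(2M0+M1)/6=-97/60
seg 1: a=-5, c=M1/2=19/20, d=(M2−M1)/(6·2)=-19/120, b=Δ1−h1·(2M1+M2)/6=37/30
t_q=3/4 → seg 0, τ=3/4; S=-3+-97/60·τ+0·τ²+19/180·τ³=-1067/256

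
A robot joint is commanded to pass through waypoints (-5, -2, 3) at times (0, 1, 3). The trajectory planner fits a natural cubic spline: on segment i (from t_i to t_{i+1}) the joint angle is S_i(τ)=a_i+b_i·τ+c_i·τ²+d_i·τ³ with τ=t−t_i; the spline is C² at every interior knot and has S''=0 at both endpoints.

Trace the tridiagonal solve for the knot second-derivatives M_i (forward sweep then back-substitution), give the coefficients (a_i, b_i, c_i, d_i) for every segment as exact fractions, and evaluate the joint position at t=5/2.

  seg 0: a=-5 b=37/12 c=0 d=-1/12
  seg 1: a=-2 b=17/6 c=-1/4 d=1/24
S(5/2) = 117/64

Δ: Δ0=3, Δ1=5/2
row 1: diag=6, rhs=-3; c'=1/3, d'=-1/2
back: M1=-1/2
M: M0=0, M1=-1/2, M2=0
seg 0: a=-5, c=M0/2=0, d=(M1−M0)/(6·1)=-1/12, b=Δ0−h0·(2M0+M1)/6=37/12
seg 1: a=-2, c=M1/2=-1/4, d=(M2−M1)/(6·2)=1/24, b=Δ1−h1·(2M1+M2)/6=17/6
t_q=5/2 → seg 1, τ=3/2; S=-2+17/6·τ+-1/4·τ²+1/24·τ³=117/64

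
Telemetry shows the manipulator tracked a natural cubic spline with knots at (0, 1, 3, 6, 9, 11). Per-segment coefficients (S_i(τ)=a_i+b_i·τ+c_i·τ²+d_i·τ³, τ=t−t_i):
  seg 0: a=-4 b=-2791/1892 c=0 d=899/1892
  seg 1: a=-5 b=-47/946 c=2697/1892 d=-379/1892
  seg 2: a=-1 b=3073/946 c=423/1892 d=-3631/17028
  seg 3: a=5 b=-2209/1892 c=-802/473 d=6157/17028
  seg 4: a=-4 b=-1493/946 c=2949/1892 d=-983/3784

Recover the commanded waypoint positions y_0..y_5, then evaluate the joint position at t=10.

y_0=-4 y_1=-5 y_2=-1 y_3=5 y_4=-4 y_5=-3
S(10) = -16193/3784

y_0 = S_0(0) = a_0 = -4
y_1 = S_1(0) = a_1 = -5
y_2 = S_2(0) = a_2 = -1
y_3 = S_3(0) = a_3 = 5
y_4 = S_4(0) = a_4 = -4
y_5 = S_4(2) = -3
t_q=10 is in segment 4 (τ=1); S_4(τ)=-16193/3784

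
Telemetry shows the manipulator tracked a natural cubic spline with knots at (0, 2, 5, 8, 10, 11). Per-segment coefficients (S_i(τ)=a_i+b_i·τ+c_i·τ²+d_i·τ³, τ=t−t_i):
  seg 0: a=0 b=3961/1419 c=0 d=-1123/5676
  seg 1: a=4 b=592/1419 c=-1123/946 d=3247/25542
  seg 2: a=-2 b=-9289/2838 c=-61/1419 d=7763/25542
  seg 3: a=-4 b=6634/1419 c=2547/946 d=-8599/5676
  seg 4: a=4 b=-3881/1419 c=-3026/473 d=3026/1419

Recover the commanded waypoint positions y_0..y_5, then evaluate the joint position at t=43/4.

y_0 = S_0(0) = a_0 = 0
y_1 = S_1(0) = a_1 = 4
y_2 = S_2(0) = a_2 = -2
y_3 = S_3(0) = a_3 = -4
y_4 = S_4(0) = a_4 = 4
y_5 = S_4(1) = -3
t_q=43/4 is in segment 4 (τ=3/4); S_4(τ)=-11355/15136

y_0=0 y_1=4 y_2=-2 y_3=-4 y_4=4 y_5=-3
S(43/4) = -11355/15136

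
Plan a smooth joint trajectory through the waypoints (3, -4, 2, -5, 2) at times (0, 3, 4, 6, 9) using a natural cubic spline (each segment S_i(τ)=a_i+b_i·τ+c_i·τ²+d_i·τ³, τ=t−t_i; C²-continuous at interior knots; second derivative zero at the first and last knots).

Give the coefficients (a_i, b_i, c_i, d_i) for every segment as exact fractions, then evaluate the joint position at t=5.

Δ: Δ0=-7/3, Δ1=6, Δ2=-7/2, Δ3=7/3
row 1: diag=8, rhs=50; c'=1/8, d'=25/4
row 2: denom=6−1·1/8=47/8; d'=(-57−1·25/4)/(47/8)=-506/47
row 3: denom=10−2·16/47=438/47; d'=(35−2·-506/47)/(438/47)=2657/438
back: M3=2657/438
back: M2=-506/47−16/47·2657/438=-2810/219
back: M1=25/4−1/8·-2810/219=1720/219
M: M0=0, M1=1720/219, M2=-2810/219, M3=2657/438, M4=0
seg 0: a=3, c=M0/2=0, d=(M1−M0)/(6·3)=860/1971, b=Δ0−h0·(2M0+M1)/6=-457/73
seg 1: a=-4, c=M1/2=860/219, d=(M2−M1)/(6·1)=-755/219, b=Δ1−h1·(2M1+M2)/6=403/73
seg 2: a=2, c=M2/2=-1405/219, d=(M3−M2)/(6·2)=2759/1752, b=Δ2−h2·(2M2+M3)/6=664/219
seg 3: a=-5, c=M3/2=2657/876, d=(M4−M3)/(6·3)=-2657/7884, b=Δ3−h3·(2M3+M4)/6=-545/146
t_q=5 → seg 2, τ=1; S=2+664/219·τ+-1405/219·τ²+2759/1752·τ³=335/1752

  seg 0: a=3 b=-457/73 c=0 d=860/1971
  seg 1: a=-4 b=403/73 c=860/219 d=-755/219
  seg 2: a=2 b=664/219 c=-1405/219 d=2759/1752
  seg 3: a=-5 b=-545/146 c=2657/876 d=-2657/7884
S(5) = 335/1752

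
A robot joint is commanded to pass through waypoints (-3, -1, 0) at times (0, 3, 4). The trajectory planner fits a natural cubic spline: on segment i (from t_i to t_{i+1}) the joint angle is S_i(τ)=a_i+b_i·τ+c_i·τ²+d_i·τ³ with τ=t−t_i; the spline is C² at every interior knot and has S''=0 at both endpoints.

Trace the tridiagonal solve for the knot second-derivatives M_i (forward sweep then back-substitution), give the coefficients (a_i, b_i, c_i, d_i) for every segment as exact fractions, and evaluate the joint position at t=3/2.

  seg 0: a=-3 b=13/24 c=0 d=1/72
  seg 1: a=-1 b=11/12 c=1/8 d=-1/24
S(3/2) = -137/64

Δ: Δ0=2/3, Δ1=1
row 1: diag=8, rhs=2; c'=1/8, d'=1/4
back: M1=1/4
M: M0=0, M1=1/4, M2=0
seg 0: a=-3, c=M0/2=0, d=(M1−M0)/(6·3)=1/72, b=Δ0−h0·(2M0+M1)/6=13/24
seg 1: a=-1, c=M1/2=1/8, d=(M2−M1)/(6·1)=-1/24, b=Δ1−h1·(2M1+M2)/6=11/12
t_q=3/2 → seg 0, τ=3/2; S=-3+13/24·τ+0·τ²+1/72·τ³=-137/64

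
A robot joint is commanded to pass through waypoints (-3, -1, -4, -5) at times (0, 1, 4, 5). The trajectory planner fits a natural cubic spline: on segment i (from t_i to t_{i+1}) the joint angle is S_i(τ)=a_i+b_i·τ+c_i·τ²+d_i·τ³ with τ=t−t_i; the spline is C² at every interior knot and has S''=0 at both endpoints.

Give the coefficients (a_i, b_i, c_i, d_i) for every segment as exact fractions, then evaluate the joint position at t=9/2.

Δ: Δ0=2, Δ1=-1, Δ2=-1
row 1: diag=8, rhs=-18; c'=3/8, d'=-9/4
row 2: denom=8−3·3/8=55/8; d'=(0−3·-9/4)/(55/8)=54/55
back: M2=54/55
back: M1=-9/4−3/8·54/55=-144/55
M: M0=0, M1=-144/55, M2=54/55, M3=0
seg 0: a=-3, c=M0/2=0, d=(M1−M0)/(6·1)=-24/55, b=Δ0−h0·(2M0+M1)/6=134/55
seg 1: a=-1, c=M1/2=-72/55, d=(M2−M1)/(6·3)=1/5, b=Δ1−h1·(2M1+M2)/6=62/55
seg 2: a=-4, c=M2/2=27/55, d=(M3−M2)/(6·1)=-9/55, b=Δ2−h2·(2M2+M3)/6=-73/55
t_q=9/2 → seg 2, τ=1/2; S=-4+-73/55·τ+27/55·τ²+-9/55·τ³=-2007/440

  seg 0: a=-3 b=134/55 c=0 d=-24/55
  seg 1: a=-1 b=62/55 c=-72/55 d=1/5
  seg 2: a=-4 b=-73/55 c=27/55 d=-9/55
S(9/2) = -2007/440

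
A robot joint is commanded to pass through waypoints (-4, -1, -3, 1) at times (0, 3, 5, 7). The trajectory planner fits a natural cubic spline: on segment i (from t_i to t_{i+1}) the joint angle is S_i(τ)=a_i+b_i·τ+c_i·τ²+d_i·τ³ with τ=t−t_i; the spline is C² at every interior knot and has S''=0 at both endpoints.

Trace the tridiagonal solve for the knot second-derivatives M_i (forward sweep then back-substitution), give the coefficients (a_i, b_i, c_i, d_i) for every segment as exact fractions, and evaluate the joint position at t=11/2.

  seg 0: a=-4 b=71/38 c=0 d=-11/114
  seg 1: a=-1 b=-14/19 c=-33/38 d=7/19
  seg 2: a=-3 b=4/19 c=51/38 d=-17/76
S(11/2) = -1573/608

Δ: Δ0=1, Δ1=-1, Δ2=2
row 1: diag=10, rhs=-12; c'=1/5, d'=-6/5
row 2: denom=8−2·1/5=38/5; d'=(18−2·-6/5)/(38/5)=51/19
back: M2=51/19
back: M1=-6/5−1/5·51/19=-33/19
M: M0=0, M1=-33/19, M2=51/19, M3=0
seg 0: a=-4, c=M0/2=0, d=(M1−M0)/(6·3)=-11/114, b=Δ0−h0·(2M0+M1)/6=71/38
seg 1: a=-1, c=M1/2=-33/38, d=(M2−M1)/(6·2)=7/19, b=Δ1−h1·(2M1+M2)/6=-14/19
seg 2: a=-3, c=M2/2=51/38, d=(M3−M2)/(6·2)=-17/76, b=Δ2−h2·(2M2+M3)/6=4/19
t_q=11/2 → seg 2, τ=1/2; S=-3+4/19·τ+51/38·τ²+-17/76·τ³=-1573/608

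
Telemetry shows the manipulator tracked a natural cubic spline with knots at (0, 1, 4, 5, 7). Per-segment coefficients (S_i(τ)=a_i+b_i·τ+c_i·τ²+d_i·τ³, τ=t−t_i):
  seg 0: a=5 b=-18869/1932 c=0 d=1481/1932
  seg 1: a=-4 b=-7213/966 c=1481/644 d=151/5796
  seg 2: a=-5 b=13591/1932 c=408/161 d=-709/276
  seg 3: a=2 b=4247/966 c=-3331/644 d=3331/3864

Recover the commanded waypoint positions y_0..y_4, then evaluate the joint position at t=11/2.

y_0 = S_0(0) = a_0 = 5
y_1 = S_1(0) = a_1 = -4
y_2 = S_2(0) = a_2 = -5
y_3 = S_3(0) = a_3 = 2
y_4 = S_3(2) = -3
t_q=11/2 is in segment 3 (τ=1/2); S_3(τ)=4435/1472

y_0=5 y_1=-4 y_2=-5 y_3=2 y_4=-3
S(11/2) = 4435/1472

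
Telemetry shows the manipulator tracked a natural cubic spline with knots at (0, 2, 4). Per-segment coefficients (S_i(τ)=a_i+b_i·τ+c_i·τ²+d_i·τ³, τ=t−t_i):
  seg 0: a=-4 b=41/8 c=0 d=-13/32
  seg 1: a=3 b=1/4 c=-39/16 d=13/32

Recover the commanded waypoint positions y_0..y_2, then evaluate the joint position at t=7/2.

y_0=-4 y_1=3 y_2=-3
S(7/2) = -189/256

y_0 = S_0(0) = a_0 = -4
y_1 = S_1(0) = a_1 = 3
y_2 = S_1(2) = -3
t_q=7/2 is in segment 1 (τ=3/2); S_1(τ)=-189/256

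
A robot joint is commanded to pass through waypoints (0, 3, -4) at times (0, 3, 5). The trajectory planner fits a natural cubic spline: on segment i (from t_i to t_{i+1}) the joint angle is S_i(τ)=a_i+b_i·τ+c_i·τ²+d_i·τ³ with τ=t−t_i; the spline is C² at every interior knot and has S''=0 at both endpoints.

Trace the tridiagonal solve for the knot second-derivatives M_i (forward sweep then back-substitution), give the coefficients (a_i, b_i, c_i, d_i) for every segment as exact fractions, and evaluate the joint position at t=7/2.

  seg 0: a=0 b=47/20 c=0 d=-3/20
  seg 1: a=3 b=-17/10 c=-27/20 d=9/40
S(7/2) = 589/320

Δ: Δ0=1, Δ1=-7/2
row 1: diag=10, rhs=-27; c'=1/5, d'=-27/10
back: M1=-27/10
M: M0=0, M1=-27/10, M2=0
seg 0: a=0, c=M0/2=0, d=(M1−M0)/(6·3)=-3/20, b=Δ0−h0·(2M0+M1)/6=47/20
seg 1: a=3, c=M1/2=-27/20, d=(M2−M1)/(6·2)=9/40, b=Δ1−h1·(2M1+M2)/6=-17/10
t_q=7/2 → seg 1, τ=1/2; S=3+-17/10·τ+-27/20·τ²+9/40·τ³=589/320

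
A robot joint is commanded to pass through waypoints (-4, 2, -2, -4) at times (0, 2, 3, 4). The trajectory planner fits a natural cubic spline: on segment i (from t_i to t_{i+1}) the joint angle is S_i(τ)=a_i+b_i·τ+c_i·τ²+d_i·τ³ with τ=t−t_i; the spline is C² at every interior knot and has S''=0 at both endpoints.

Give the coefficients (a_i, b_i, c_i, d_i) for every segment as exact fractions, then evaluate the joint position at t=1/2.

  seg 0: a=-4 b=129/23 c=0 d=-15/23
  seg 1: a=2 b=-51/23 c=-90/23 d=49/23
  seg 2: a=-2 b=-84/23 c=57/23 d=-19/23
S(1/2) = -235/184

Δ: Δ0=3, Δ1=-4, Δ2=-2
row 1: diag=6, rhs=-42; c'=1/6, d'=-7
row 2: denom=4−1·1/6=23/6; d'=(12−1·-7)/(23/6)=114/23
back: M2=114/23
back: M1=-7−1/6·114/23=-180/23
M: M0=0, M1=-180/23, M2=114/23, M3=0
seg 0: a=-4, c=M0/2=0, d=(M1−M0)/(6·2)=-15/23, b=Δ0−h0·(2M0+M1)/6=129/23
seg 1: a=2, c=M1/2=-90/23, d=(M2−M1)/(6·1)=49/23, b=Δ1−h1·(2M1+M2)/6=-51/23
seg 2: a=-2, c=M2/2=57/23, d=(M3−M2)/(6·1)=-19/23, b=Δ2−h2·(2M2+M3)/6=-84/23
t_q=1/2 → seg 0, τ=1/2; S=-4+129/23·τ+0·τ²+-15/23·τ³=-235/184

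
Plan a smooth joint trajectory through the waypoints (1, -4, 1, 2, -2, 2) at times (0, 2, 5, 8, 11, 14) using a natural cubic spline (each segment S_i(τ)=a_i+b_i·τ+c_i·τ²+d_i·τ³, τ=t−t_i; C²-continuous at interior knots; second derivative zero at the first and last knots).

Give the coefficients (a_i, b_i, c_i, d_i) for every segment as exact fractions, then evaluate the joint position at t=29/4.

  seg 0: a=1 b=-3551/1030 c=0 d=122/515
  seg 1: a=-4 b=-623/1030 c=732/515 d=-6157/27810
  seg 2: a=1 b=1002/515 c=-353/618 d=313/27810
  seg 3: a=2 b=-1213/1030 c=-242/515 d=775/5562
  seg 4: a=-2 b=-121/515 c=2423/3090 d=-2423/27810
S(29/4) = 172327/65920

Δ: Δ0=-5/2, Δ1=5/3, Δ2=1/3, Δ3=-4/3, Δ4=4/3
row 1: diag=10, rhs=25; c'=3/10, d'=5/2
row 2: denom=12−3·3/10=111/10; d'=(-8−3·5/2)/(111/10)=-155/111
row 3: denom=12−3·10/37=414/37; d'=(-10−3·-155/111)/(414/37)=-215/414
row 4: denom=12−3·37/138=515/46; d'=(16−3·-215/414)/(515/46)=2423/1545
back: M4=2423/1545
back: M3=-215/414−37/138·2423/1545=-484/515
back: M2=-155/111−10/37·-484/515=-353/309
back: M1=5/2−3/10·-353/309=1464/515
M: M0=0, M1=1464/515, M2=-353/309, M3=-484/515, M4=2423/1545, M5=0
seg 0: a=1, c=M0/2=0, d=(M1−M0)/(6·2)=122/515, b=Δ0−h0·(2M0+M1)/6=-3551/1030
seg 1: a=-4, c=M1/2=732/515, d=(M2−M1)/(6·3)=-6157/27810, b=Δ1−h1·(2M1+M2)/6=-623/1030
seg 2: a=1, c=M2/2=-353/618, d=(M3−M2)/(6·3)=313/27810, b=Δ2−h2·(2M2+M3)/6=1002/515
seg 3: a=2, c=M3/2=-242/515, d=(M4−M3)/(6·3)=775/5562, b=Δ3−h3·(2M3+M4)/6=-1213/1030
seg 4: a=-2, c=M4/2=2423/3090, d=(M5−M4)/(6·3)=-2423/27810, b=Δ4−h4·(2M4+M5)/6=-121/515
t_q=29/4 → seg 2, τ=9/4; S=1+1002/515·τ+-353/618·τ²+313/27810·τ³=172327/65920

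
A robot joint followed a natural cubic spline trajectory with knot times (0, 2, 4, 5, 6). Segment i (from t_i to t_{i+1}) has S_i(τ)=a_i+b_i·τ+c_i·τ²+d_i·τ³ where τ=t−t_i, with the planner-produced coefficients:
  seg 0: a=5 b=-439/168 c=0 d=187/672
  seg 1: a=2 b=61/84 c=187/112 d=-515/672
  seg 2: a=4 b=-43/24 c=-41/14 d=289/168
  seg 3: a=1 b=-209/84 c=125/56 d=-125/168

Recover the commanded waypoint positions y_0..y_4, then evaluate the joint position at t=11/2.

y_0 = S_0(0) = a_0 = 5
y_1 = S_1(0) = a_1 = 2
y_2 = S_2(0) = a_2 = 4
y_3 = S_3(0) = a_3 = 1
y_4 = S_3(1) = 0
t_q=11/2 is in segment 3 (τ=1/2); S_3(τ)=99/448

y_0=5 y_1=2 y_2=4 y_3=1 y_4=0
S(11/2) = 99/448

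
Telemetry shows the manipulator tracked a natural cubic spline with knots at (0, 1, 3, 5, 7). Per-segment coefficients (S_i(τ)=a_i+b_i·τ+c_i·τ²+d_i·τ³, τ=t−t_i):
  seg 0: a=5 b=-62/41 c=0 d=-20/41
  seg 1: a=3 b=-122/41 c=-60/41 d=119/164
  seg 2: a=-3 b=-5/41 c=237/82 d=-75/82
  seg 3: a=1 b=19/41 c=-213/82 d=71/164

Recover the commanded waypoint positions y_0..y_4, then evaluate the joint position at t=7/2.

y_0=5 y_1=3 y_2=-3 y_3=1 y_4=-5
S(7/2) = -1609/656

y_0 = S_0(0) = a_0 = 5
y_1 = S_1(0) = a_1 = 3
y_2 = S_2(0) = a_2 = -3
y_3 = S_3(0) = a_3 = 1
y_4 = S_3(2) = -5
t_q=7/2 is in segment 2 (τ=1/2); S_2(τ)=-1609/656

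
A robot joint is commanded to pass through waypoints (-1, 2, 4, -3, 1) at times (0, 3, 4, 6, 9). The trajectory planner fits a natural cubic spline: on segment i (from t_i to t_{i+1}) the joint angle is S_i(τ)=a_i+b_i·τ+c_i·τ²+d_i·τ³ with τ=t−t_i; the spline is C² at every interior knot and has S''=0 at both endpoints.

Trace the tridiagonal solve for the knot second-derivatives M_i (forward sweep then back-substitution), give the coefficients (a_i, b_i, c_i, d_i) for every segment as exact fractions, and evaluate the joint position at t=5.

Δ: Δ0=1, Δ1=2, Δ2=-7/2, Δ3=4/3
row 1: diag=8, rhs=6; c'=1/8, d'=3/4
row 2: denom=6−1·1/8=47/8; d'=(-33−1·3/4)/(47/8)=-270/47
row 3: denom=10−2·16/47=438/47; d'=(29−2·-270/47)/(438/47)=1903/438
back: M3=1903/438
back: M2=-270/47−16/47·1903/438=-1582/219
back: M1=3/4−1/8·-1582/219=362/219
M: M0=0, M1=362/219, M2=-1582/219, M3=1903/438, M4=0
seg 0: a=-1, c=M0/2=0, d=(M1−M0)/(6·3)=181/1971, b=Δ0−h0·(2M0+M1)/6=38/219
seg 1: a=2, c=M1/2=181/219, d=(M2−M1)/(6·1)=-108/73, b=Δ1−h1·(2M1+M2)/6=581/219
seg 2: a=4, c=M2/2=-791/219, d=(M3−M2)/(6·2)=563/584, b=Δ2−h2·(2M2+M3)/6=-29/219
seg 3: a=-3, c=M3/2=1903/876, d=(M4−M3)/(6·3)=-1903/7884, b=Δ3−h3·(2M3+M4)/6=-1319/438
t_q=5 → seg 2, τ=1; S=4+-29/219·τ+-791/219·τ²+563/584·τ³=2137/1752

  seg 0: a=-1 b=38/219 c=0 d=181/1971
  seg 1: a=2 b=581/219 c=181/219 d=-108/73
  seg 2: a=4 b=-29/219 c=-791/219 d=563/584
  seg 3: a=-3 b=-1319/438 c=1903/876 d=-1903/7884
S(5) = 2137/1752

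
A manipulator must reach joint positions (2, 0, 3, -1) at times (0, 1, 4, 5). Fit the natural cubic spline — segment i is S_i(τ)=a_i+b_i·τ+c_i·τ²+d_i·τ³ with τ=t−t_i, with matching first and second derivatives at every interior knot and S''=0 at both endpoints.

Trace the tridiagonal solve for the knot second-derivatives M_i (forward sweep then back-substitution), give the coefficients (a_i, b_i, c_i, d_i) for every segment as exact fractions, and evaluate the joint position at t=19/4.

Δ: Δ0=-2, Δ1=1, Δ2=-4
row 1: diag=8, rhs=18; c'=3/8, d'=9/4
row 2: denom=8−3·3/8=55/8; d'=(-30−3·9/4)/(55/8)=-294/55
back: M2=-294/55
back: M1=9/4−3/8·-294/55=234/55
M: M0=0, M1=234/55, M2=-294/55, M3=0
seg 0: a=2, c=M0/2=0, d=(M1−M0)/(6·1)=39/55, b=Δ0−h0·(2M0+M1)/6=-149/55
seg 1: a=0, c=M1/2=117/55, d=(M2−M1)/(6·3)=-8/15, b=Δ1−h1·(2M1+M2)/6=-32/55
seg 2: a=3, c=M2/2=-147/55, d=(M3−M2)/(6·1)=49/55, b=Δ2−h2·(2M2+M3)/6=-122/55
t_q=19/4 → seg 2, τ=3/4; S=3+-122/55·τ+-147/55·τ²+49/55·τ³=147/704

  seg 0: a=2 b=-149/55 c=0 d=39/55
  seg 1: a=0 b=-32/55 c=117/55 d=-8/15
  seg 2: a=3 b=-122/55 c=-147/55 d=49/55
S(19/4) = 147/704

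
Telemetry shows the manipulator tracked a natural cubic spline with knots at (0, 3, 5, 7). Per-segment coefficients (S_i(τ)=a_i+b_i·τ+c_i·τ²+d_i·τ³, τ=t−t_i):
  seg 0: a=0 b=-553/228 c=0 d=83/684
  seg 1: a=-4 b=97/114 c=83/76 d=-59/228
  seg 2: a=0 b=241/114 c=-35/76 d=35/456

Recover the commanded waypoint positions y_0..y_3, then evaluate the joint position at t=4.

y_0=0 y_1=-4 y_2=0 y_3=3
S(4) = -44/19

y_0 = S_0(0) = a_0 = 0
y_1 = S_1(0) = a_1 = -4
y_2 = S_2(0) = a_2 = 0
y_3 = S_2(2) = 3
t_q=4 is in segment 1 (τ=1); S_1(τ)=-44/19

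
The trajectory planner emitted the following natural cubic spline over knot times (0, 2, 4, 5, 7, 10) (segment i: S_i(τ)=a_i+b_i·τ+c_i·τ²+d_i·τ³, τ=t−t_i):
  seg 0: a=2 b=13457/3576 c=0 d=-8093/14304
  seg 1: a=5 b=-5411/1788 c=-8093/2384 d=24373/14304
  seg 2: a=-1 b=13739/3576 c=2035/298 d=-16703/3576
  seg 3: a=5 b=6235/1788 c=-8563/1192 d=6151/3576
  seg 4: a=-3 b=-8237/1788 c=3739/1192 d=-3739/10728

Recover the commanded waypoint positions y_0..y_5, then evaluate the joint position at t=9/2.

y_0 = S_0(0) = a_0 = 2
y_1 = S_1(0) = a_1 = 5
y_2 = S_2(0) = a_2 = -1
y_3 = S_3(0) = a_3 = 5
y_4 = S_4(0) = a_4 = -3
y_5 = S_4(3) = 2
t_q=9/2 is in segment 2 (τ=1/2); S_2(τ)=19495/9536

y_0=2 y_1=5 y_2=-1 y_3=5 y_4=-3 y_5=2
S(9/2) = 19495/9536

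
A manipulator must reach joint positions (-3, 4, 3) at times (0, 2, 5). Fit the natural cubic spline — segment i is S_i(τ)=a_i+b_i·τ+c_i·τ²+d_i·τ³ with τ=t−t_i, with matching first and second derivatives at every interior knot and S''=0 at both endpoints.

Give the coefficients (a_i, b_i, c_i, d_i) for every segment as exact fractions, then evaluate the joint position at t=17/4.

  seg 0: a=-3 b=64/15 c=0 d=-23/120
  seg 1: a=4 b=59/30 c=-23/20 d=23/180
S(17/4) = 1039/256

Δ: Δ0=7/2, Δ1=-1/3
row 1: diag=10, rhs=-23; c'=3/10, d'=-23/10
back: M1=-23/10
M: M0=0, M1=-23/10, M2=0
seg 0: a=-3, c=M0/2=0, d=(M1−M0)/(6·2)=-23/120, b=Δ0−h0·(2M0+M1)/6=64/15
seg 1: a=4, c=M1/2=-23/20, d=(M2−M1)/(6·3)=23/180, b=Δ1−h1·(2M1+M2)/6=59/30
t_q=17/4 → seg 1, τ=9/4; S=4+59/30·τ+-23/20·τ²+23/180·τ³=1039/256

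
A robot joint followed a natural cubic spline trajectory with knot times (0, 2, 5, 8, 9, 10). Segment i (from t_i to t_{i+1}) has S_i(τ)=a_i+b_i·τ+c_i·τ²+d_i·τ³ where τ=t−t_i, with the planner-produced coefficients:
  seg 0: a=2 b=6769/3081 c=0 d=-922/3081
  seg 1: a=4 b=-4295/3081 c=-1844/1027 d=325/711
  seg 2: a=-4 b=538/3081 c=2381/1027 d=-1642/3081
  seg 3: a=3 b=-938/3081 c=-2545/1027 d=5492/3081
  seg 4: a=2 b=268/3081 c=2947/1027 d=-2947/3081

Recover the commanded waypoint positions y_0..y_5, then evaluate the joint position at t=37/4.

y_0 = S_0(0) = a_0 = 2
y_1 = S_1(0) = a_1 = 4
y_2 = S_2(0) = a_2 = -4
y_3 = S_3(0) = a_3 = 3
y_4 = S_4(0) = a_4 = 2
y_5 = S_4(1) = 4
t_q=37/4 is in segment 4 (τ=1/4); S_4(τ)=143691/65728

y_0=2 y_1=4 y_2=-4 y_3=3 y_4=2 y_5=4
S(37/4) = 143691/65728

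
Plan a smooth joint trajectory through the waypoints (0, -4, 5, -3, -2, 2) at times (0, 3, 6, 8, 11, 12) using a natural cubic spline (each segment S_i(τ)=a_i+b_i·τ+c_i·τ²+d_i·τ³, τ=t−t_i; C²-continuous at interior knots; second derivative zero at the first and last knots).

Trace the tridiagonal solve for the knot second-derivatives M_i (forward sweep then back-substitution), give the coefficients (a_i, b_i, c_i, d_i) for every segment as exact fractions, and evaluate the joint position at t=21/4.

Δ: Δ0=-4/3, Δ1=3, Δ2=-4, Δ3=1/3, Δ4=4
row 1: diag=12, rhs=26; c'=1/4, d'=13/6
row 2: denom=10−3·1/4=37/4; d'=(-42−3·13/6)/(37/4)=-194/37
row 3: denom=10−2·8/37=354/37; d'=(26−2·-194/37)/(354/37)=225/59
row 4: denom=8−3·37/118=833/118; d'=(22−3·225/59)/(833/118)=178/119
back: M4=178/119
back: M3=225/59−37/118·178/119=398/119
back: M2=-194/37−8/37·398/119=-710/119
back: M1=13/6−1/4·-710/119=1306/357
M: M0=0, M1=1306/357, M2=-710/119, M3=398/119, M4=178/119, M5=0
seg 0: a=0, c=M0/2=0, d=(M1−M0)/(6·3)=653/3213, b=Δ0−h0·(2M0+M1)/6=-1129/357
seg 1: a=-4, c=M1/2=653/357, d=(M2−M1)/(6·3)=-1718/3213, b=Δ1−h1·(2M1+M2)/6=830/357
seg 2: a=5, c=M2/2=-355/119, d=(M3−M2)/(6·2)=277/357, b=Δ2−h2·(2M2+M3)/6=-58/51
seg 3: a=-3, c=M3/2=199/119, d=(M4−M3)/(6·3)=-110/1071, b=Δ3−h3·(2M3+M4)/6=-1342/357
seg 4: a=-2, c=M4/2=89/119, d=(M5−M4)/(6·1)=-89/357, b=Δ4−h4·(2M4+M5)/6=1250/357
t_q=21/4 → seg 1, τ=9/4; S=-4+830/357·τ+653/357·τ²+-1718/3213·τ³=16757/3808

  seg 0: a=0 b=-1129/357 c=0 d=653/3213
  seg 1: a=-4 b=830/357 c=653/357 d=-1718/3213
  seg 2: a=5 b=-58/51 c=-355/119 d=277/357
  seg 3: a=-3 b=-1342/357 c=199/119 d=-110/1071
  seg 4: a=-2 b=1250/357 c=89/119 d=-89/357
S(21/4) = 16757/3808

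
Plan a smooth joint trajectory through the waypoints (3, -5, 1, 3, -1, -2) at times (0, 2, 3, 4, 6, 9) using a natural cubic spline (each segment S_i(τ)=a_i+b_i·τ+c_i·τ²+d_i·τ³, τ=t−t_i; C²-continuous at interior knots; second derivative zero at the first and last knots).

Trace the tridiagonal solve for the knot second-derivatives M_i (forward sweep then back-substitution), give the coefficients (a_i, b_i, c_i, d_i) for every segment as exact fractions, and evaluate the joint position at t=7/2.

  seg 0: a=3 b=-7165/921 c=0 d=3481/3684
  seg 1: a=-5 b=3278/921 c=3481/614 d=-5947/1842
  seg 2: a=1 b=9601/1842 c=-1233/307 d=1481/1842
  seg 3: a=3 b=-376/921 c=-985/614 d=1489/3684
  seg 4: a=-1 b=-1819/921 c=252/307 d=-28/307
S(7/2) = 13275/4912

Δ: Δ0=-4, Δ1=6, Δ2=2, Δ3=-2, Δ4=-1/3
row 1: diag=6, rhs=60; c'=1/6, d'=10
row 2: denom=4−1·1/6=23/6; d'=(-24−1·10)/(23/6)=-204/23
row 3: denom=6−1·6/23=132/23; d'=(-24−1·-204/23)/(132/23)=-29/11
row 4: denom=10−2·23/66=307/33; d'=(10−2·-29/11)/(307/33)=504/307
back: M4=504/307
back: M3=-29/11−23/66·504/307=-985/307
back: M2=-204/23−6/23·-985/307=-2466/307
back: M1=10−1/6·-2466/307=3481/307
M: M0=0, M1=3481/307, M2=-2466/307, M3=-985/307, M4=504/307, M5=0
seg 0: a=3, c=M0/2=0, d=(M1−M0)/(6·2)=3481/3684, b=Δ0−h0·(2M0+M1)/6=-7165/921
seg 1: a=-5, c=M1/2=3481/614, d=(M2−M1)/(6·1)=-5947/1842, b=Δ1−h1·(2M1+M2)/6=3278/921
seg 2: a=1, c=M2/2=-1233/307, d=(M3−M2)/(6·1)=1481/1842, b=Δ2−h2·(2M2+M3)/6=9601/1842
seg 3: a=3, c=M3/2=-985/614, d=(M4−M3)/(6·2)=1489/3684, b=Δ3−h3·(2M3+M4)/6=-376/921
seg 4: a=-1, c=M4/2=252/307, d=(M5−M4)/(6·3)=-28/307, b=Δ4−h4·(2M4+M5)/6=-1819/921
t_q=7/2 → seg 2, τ=1/2; S=1+9601/1842·τ+-1233/307·τ²+1481/1842·τ³=13275/4912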